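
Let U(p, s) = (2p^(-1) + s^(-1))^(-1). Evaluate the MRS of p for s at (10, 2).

MRS = 2/25

For CES with ρ = -1, MRS = (2/1)·(s/p)^2.
At (10, 2): MRS = 2/25.
That is, one extra unit of p is worth 2/25 units of s at the margin.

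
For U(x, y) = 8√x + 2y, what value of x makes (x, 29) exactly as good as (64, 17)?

U(64, 17) = 98.
Set U(x, 29) = 98 and solve.
With y = 29: 8√x = 98 − 2·29 = 40, so √x = 5 and x = 25.
Check: U(25, 29) = 98.

x = 25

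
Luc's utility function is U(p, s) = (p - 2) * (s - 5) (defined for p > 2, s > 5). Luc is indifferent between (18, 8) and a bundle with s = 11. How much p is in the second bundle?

p = 10

U(18, 8) = 48.
Set U(p, 11) = 48 and solve.
With s = 11: (11 − 5) = 6, so (p − 2) = 48/6 = 8.
So p = 2 + 8 = 10.
Check: U(10, 11) = 48.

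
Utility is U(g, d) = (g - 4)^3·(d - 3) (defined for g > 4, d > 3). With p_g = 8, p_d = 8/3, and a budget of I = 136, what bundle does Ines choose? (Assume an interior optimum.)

g* = 13, d* = 12

MU_g = 3·(g−4)^2·(d−3), MU_d = (g−4)^3.
MRS = (3/1)·(d−3)/(g−4).
Tangency: set MRS = p_g/p_d = 8/(8/3) = 3.
So (3/1)·(d − 3)/(g − 4) = 3, i.e. (d − 3) = (g − 4).
Rewrite the budget in excess-of-subsistence terms: 8·(g − 4) + (8/3)·(d − 3) = 136 − 8·4 − (8/3)·3 = 96.
Substituting, (32/3)·(g − 4) = 96, so g − 4 = 9 and g* = 13.
Then d − 3 = 9, so d* = 12.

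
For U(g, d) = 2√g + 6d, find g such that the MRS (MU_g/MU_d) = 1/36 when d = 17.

MU_g = 2/(2√g), MU_d = 6.
MRS = 2/(2√g) ÷ 6.
MRS depends only on g: (1/6)/√g = 1/36 ⇒ √g = (1/6)/(1/36) = 6 ⇒ g = 36.

g = 36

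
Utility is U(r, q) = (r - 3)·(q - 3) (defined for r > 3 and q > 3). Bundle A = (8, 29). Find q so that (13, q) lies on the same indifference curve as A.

q = 16

U(8, 29) = 130.
Set U(13, q) = 130 and solve.
With r = 13: (13 − 3) = 10, so (q − 3) = 130/10 = 13.
So q = 3 + 13 = 16.
Check: U(13, 16) = 130.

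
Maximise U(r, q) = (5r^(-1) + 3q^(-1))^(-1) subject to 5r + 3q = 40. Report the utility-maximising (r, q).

r* = 5, q* = 5

For CES with ρ = -1, MRS = (5/3)·(q/r)^2.
Tangency: set MRS = p_r/p_q = 5/3.
So (q/r)^2 = 1; taking the square root, q/r = 1, i.e. q = r.
Substitute into the budget 5·r + 3·q = 40: 8·r = 40, so r* = 5 and q* = 5.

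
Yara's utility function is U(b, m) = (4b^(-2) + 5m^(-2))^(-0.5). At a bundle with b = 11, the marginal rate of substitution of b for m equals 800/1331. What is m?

m = 10

For CES with ρ = -2, MRS = (4/5)·(m/b)^3.
Setting (4/5)·(m/11)^3 = 800/1331 gives (m/11)^3 = 1000/1331, so m/11 = 10/11 and m = 10.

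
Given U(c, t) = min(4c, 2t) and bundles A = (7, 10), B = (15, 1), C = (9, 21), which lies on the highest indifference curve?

Evaluate utility at each bundle:
U(A) = 20.
U(B) = 2.
U(C) = 36.
Highest utility is C, so C ≻ A ≻ B.

Bundle C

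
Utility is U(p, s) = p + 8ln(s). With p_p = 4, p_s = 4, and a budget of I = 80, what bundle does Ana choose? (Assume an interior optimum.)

p* = 12, s* = 8

MU_p = 1, MU_s = 8/s.
MRS = 1 ÷ (8/s).
Tangency: set MRS = p_p/p_s = 4/4 = 1.
MRS depends only on s: 0.125·s = 1 ⇒ s* = 1/0.125 = 8.
From the budget, 4·p = 80 − 4·8 = 48, so p* = 12.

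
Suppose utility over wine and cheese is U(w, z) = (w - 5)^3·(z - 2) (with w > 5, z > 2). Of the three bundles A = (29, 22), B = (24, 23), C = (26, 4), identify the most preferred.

Bundle A

Evaluate utility at each bundle:
U(A) = 276480.
U(B) = 144039.
U(C) = 18522.
Highest utility is A, so A ≻ B ≻ C.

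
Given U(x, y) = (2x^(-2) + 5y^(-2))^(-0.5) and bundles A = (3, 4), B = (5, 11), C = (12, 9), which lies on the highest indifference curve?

Bundle C

Evaluate utility at each bundle:
U(A) = 1.368.
U(B) = 2.871.
U(C) = 3.637.
Highest utility is C, so C ≻ B ≻ A.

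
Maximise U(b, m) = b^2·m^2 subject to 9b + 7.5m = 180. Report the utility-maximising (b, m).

b* = 10, m* = 12

MU_b = 2·b·m^2 and MU_m = 2·b^2·m.
MRS = MU_b/MU_m = m/b.
Tangency: set MRS = p_b/p_m = 9/7.5 = 1.2.
So m/b = 1.2, i.e. m = 1.2·b.
Substitute into the budget 9·b + 7.5·m = 180: 18·b = 180, so b* = 10.
Then m* = 1.2·10 = 12.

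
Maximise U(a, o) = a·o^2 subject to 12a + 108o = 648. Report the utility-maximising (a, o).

a* = 18, o* = 4

MU_a = o^2 and MU_o = 2·a·o.
MRS = MU_a/MU_o = (1/2)·o/a.
Tangency: set MRS = p_a/p_o = 12/108 = 1/9.
So (1/2)·o/a = 1/9, i.e. o = (2/9)·a.
Substitute into the budget 12·a + 108·o = 648: 36·a = 648, so a* = 18.
Then o* = (2/9)·18 = 4.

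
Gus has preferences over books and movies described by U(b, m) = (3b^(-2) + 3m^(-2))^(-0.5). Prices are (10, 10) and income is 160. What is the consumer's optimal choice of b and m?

b* = 8, m* = 8

For CES with ρ = -2, MRS = (m/b)^3.
Tangency: set MRS = p_b/p_m = 10/10 = 1.
So (m/b)^3 = 1; taking the cube root, m/b = 1, i.e. m = b.
Substitute into the budget 10·b + 10·m = 160: 20·b = 160, so b* = 8 and m* = 8.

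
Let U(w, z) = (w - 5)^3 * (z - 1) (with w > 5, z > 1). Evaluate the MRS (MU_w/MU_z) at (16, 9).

MU_w = 3·(w−5)^2·(z−1), MU_z = (w−5)^3.
MRS = (3/1)·(z−1)/(w−5).
At (16, 9): MRS = 24/11.
So at (16, 9) the consumer would give up 24/11 units of z for one more unit of w.

MRS = 24/11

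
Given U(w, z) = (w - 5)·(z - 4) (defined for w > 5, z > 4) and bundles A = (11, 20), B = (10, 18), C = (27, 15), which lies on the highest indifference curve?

Evaluate utility at each bundle:
U(A) = 96.
U(B) = 70.
U(C) = 242.
Highest utility is C, so C ≻ A ≻ B.

Bundle C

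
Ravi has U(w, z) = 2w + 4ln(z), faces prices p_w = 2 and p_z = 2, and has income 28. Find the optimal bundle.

w* = 12, z* = 2

MU_w = 2, MU_z = 4/z.
MRS = 2 ÷ (4/z).
Tangency: set MRS = p_w/p_z = 2/2 = 1.
MRS depends only on z: 0.5·z = 1 ⇒ z* = 1/0.5 = 2.
From the budget, 2·w = 28 − 2·2 = 24, so w* = 12.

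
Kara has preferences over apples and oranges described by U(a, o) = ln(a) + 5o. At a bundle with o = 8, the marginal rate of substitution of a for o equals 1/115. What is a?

a = 23

MU_a = 1/a, MU_o = 5.
MRS = 1/a ÷ 5.
MRS depends only on a: 0.2/a = 1/115 ⇒ a = 0.2/(1/115) = 23.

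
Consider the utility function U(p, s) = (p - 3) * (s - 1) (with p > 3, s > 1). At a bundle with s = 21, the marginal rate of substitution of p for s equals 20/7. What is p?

MU_p = (s−1), MU_s = (p−3).
MRS = (s−1)/(p−3).
Substitute s = 21: MRS = 20/(p − 3). Setting this equal to 20/7 gives p − 3 = 20/(20/7) = 7, so p = 10.

p = 10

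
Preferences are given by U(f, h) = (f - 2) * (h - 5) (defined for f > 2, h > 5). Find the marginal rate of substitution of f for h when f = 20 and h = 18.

MU_f = (h−5), MU_h = (f−2).
MRS = (h−5)/(f−2).
At (20, 18): MRS = 13/18.
So at (20, 18) the consumer would give up 13/18 units of h for one more unit of f.

MRS = 13/18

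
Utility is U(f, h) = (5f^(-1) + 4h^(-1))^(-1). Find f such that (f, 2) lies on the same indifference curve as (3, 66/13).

f = 11

U depends on (f, h) only through S = 5f^(-1) + 4h^(-1), so equal utility means equal S. At (3, 66/13): S = 27/11.
With h = 2: 4·2^(-1) = 2, so 5f^(-1) = 27/11 − 2 = 5/11, i.e. f^(-1) = 1/11.
Hence f = 1/(1/11) = 11.
Check: U(11, 2) = 0.4074.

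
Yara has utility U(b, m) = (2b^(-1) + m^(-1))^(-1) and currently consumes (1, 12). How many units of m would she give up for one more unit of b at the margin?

MRS = 288

For CES with ρ = -1, MRS = (2/1)·(m/b)^2.
At (1, 12): MRS = 288.
So at (1, 12) the consumer would give up 288 units of m for one more unit of b.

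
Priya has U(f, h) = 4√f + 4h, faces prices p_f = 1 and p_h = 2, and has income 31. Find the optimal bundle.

f* = 1, h* = 15

MU_f = 4/(2√f), MU_h = 4.
MRS = 4/(2√f) ÷ 4.
Tangency: set MRS = p_f/p_h = 1/2 = 0.5.
MRS depends only on f: 0.5/√f = 0.5 ⇒ √f = 0.5/0.5 = 1 ⇒ f* = 1.
From the budget, 2·h = 31 − 1·1 = 30, so h* = 15.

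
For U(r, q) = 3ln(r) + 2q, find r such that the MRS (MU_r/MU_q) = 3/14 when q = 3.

MU_r = 3/r, MU_q = 2.
MRS = 3/r ÷ 2.
MRS depends only on r: 1.5/r = 3/14 ⇒ r = 1.5/(3/14) = 7.

r = 7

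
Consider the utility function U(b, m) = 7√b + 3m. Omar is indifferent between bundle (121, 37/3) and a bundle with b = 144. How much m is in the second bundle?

m = 10

U(121, 37/3) = 114.
Set U(144, m) = 114 and solve.
With b = 144: √144 = 12, so 3m = 114 − 7·12 = 30 and m = 10.
Check: U(144, 10) = 114.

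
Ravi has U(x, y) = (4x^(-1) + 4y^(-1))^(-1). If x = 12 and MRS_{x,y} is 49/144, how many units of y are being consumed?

y = 7

For CES with ρ = -1, MRS = (y/x)^2.
Setting (y/12)^2 = 49/144 gives y/12 = 7/12 and y = 7.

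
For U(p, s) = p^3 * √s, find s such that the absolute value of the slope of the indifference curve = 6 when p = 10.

MU_p = 3·p^2·√s and MU_s = 0.5·p^3·s^(-0.5).
MRS = MU_p/MU_s = (6)·s/p.
Substitute p = 10: MRS = s/(5/3). Setting s/(5/3) = 6 gives s = 6·(5/3) = 10.

s = 10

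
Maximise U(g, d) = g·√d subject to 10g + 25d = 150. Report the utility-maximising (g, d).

g* = 10, d* = 2

MU_g = √d and MU_d = 0.5·g·d^(-0.5).
MRS = MU_g/MU_d = (2)·d/g.
Tangency: set MRS = p_g/p_d = 10/25 = 0.4.
So (2)·d/g = 0.4, i.e. d = 0.2·g.
Substitute into the budget 10·g + 25·d = 150: 15·g = 150, so g* = 10.
Then d* = 0.2·10 = 2.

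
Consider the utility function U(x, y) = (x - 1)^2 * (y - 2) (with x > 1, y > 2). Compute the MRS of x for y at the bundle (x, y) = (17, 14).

MRS = 1.5

MU_x = 2·(x−1)·(y−2), MU_y = (x−1)^2.
MRS = (2/1)·(y−2)/(x−1).
At (17, 14): MRS = 1.5.
That is, one extra unit of x is worth 1.5 units of y at the margin.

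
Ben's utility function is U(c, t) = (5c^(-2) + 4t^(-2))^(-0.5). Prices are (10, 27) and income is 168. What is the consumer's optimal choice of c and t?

c* = 6, t* = 4

For CES with ρ = -2, MRS = (5/4)·(t/c)^3.
Tangency: set MRS = p_c/p_t = 10/27.
So (t/c)^3 = 8/27; taking the cube root, t/c = 2/3, i.e. t = (2/3)·c.
Substitute into the budget 10·c + 27·t = 168: 28·c = 168, so c* = 6 and t* = (2/3)·6 = 4.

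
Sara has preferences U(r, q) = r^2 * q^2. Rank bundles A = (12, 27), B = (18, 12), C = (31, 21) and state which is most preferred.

Evaluate utility at each bundle:
U(A) = 104976.
U(B) = 46656.
U(C) = 423801.
Highest utility is C, so C ≻ A ≻ B.

Bundle C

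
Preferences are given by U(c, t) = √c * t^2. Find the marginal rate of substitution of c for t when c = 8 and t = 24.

MRS = 0.75

MU_c = 0.5·c^(-0.5)·t^2 and MU_t = 2·√c·t.
MRS = MU_c/MU_t = (0.25)·t/c.
At (8, 24): MRS = 0.75.
So at (8, 24) the consumer would give up 0.75 units of t for one more unit of c.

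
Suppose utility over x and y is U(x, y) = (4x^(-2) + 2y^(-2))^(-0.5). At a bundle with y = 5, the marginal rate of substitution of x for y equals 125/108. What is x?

For CES with ρ = -2, MRS = (4/2)·(y/x)^3.
Setting (4/2)·(5/x)^3 = 125/108 gives (5/x)^3 = 125/216, so 5/x = 5/6 and x = 6.

x = 6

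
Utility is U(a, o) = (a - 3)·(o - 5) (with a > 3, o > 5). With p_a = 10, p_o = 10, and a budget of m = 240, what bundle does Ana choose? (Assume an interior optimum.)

MU_a = (o−5), MU_o = (a−3).
MRS = (o−5)/(a−3).
Tangency: set MRS = p_a/p_o = 10/10 = 1.
So (o − 5)/(a − 3) = 1, i.e. (o − 5) = (a − 3).
Rewrite the budget in excess-of-subsistence terms: 10·(a − 3) + 10·(o − 5) = 240 − 10·3 − 10·5 = 160.
Substituting, 20·(a − 3) = 160, so a − 3 = 8 and a* = 11.
Then o − 5 = 8, so o* = 13.

a* = 11, o* = 13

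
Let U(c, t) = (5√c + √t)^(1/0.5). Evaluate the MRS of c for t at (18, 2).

MRS = 5/3

For CES with ρ = 0.5, MRS = (5/1)·√(t/c).
At (18, 2): MRS = 5/3.
That is, one extra unit of c is worth 5/3 units of t at the margin.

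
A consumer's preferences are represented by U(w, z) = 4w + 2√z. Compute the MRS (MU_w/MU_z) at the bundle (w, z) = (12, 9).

MU_w = 4, MU_z = 2/(2√z).
MRS = 4 ÷ (2/(2√z)).
At (12, 9): MRS = 12.
So at (12, 9) the consumer would give up 12 units of z for one more unit of w.

MRS = 12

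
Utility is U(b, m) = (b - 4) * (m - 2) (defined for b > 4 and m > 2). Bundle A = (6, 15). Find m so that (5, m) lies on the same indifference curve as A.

U(6, 15) = 26.
Set U(5, m) = 26 and solve.
With b = 5: (5 − 4) = 1, so (m − 2) = 26/1 = 26.
So m = 2 + 26 = 28.
Check: U(5, 28) = 26.

m = 28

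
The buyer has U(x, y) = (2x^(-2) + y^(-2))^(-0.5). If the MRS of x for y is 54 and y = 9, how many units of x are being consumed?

x = 3

For CES with ρ = -2, MRS = (2/1)·(y/x)^3.
Setting (2/1)·(9/x)^3 = 54 gives (9/x)^3 = 27, so 9/x = 3 and x = 3.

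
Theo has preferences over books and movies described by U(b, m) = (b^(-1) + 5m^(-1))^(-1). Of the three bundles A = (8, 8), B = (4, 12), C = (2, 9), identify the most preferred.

Evaluate utility at each bundle:
U(A) = 1.333.
U(B) = 1.500.
U(C) = 0.947.
Highest utility is B, so B ≻ A ≻ C.

Bundle B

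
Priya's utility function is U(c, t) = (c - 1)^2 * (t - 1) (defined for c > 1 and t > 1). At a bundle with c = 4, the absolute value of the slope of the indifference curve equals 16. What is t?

t = 25

MU_c = 2·(c−1)·(t−1), MU_t = (c−1)^2.
MRS = (2/1)·(t−1)/(c−1).
Substitute c = 4: MRS = (t − 1)/1.5. Setting this equal to 16 gives t − 1 = 16·1.5 = 24, so t = 25.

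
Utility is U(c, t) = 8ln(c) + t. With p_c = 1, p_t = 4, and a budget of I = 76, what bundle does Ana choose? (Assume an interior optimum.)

c* = 32, t* = 11

MU_c = 8/c, MU_t = 1.
MRS = 8/c ÷ 1.
Tangency: set MRS = p_c/p_t = 1/4 = 0.25.
MRS depends only on c: 8/c = 0.25 ⇒ c* = 8/0.25 = 32.
From the budget, 4·t = 76 − 1·32 = 44, so t* = 11.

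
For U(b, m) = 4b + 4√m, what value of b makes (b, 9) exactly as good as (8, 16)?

U(8, 16) = 48.
Set U(b, 9) = 48 and solve.
With m = 9: √9 = 3, so 4b = 48 − 4·3 = 36 and b = 9.
Check: U(9, 9) = 48.

b = 9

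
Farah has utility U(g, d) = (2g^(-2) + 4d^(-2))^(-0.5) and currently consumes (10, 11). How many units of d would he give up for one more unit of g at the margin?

For CES with ρ = -2, MRS = (2/4)·(d/g)^3.
At (10, 11): MRS = 1331/2000.
So at (10, 11) the consumer would give up 1331/2000 units of d for one more unit of g.

MRS = 1331/2000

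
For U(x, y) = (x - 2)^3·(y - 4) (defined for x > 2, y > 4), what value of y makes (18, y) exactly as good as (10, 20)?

y = 6

U(10, 20) = 8192.
Set U(18, y) = 8192 and solve.
With x = 18: (18 − 2)^3 = 4096, so (y − 4) = 8192/4096 = 2.
So y = 4 + 2 = 6.
Check: U(18, 6) = 8192.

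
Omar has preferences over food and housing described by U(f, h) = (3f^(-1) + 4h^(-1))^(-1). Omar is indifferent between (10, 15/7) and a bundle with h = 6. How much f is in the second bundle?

U depends on (f, h) only through S = 3f^(-1) + 4h^(-1), so equal utility means equal S. At (10, 15/7): S = 13/6.
With h = 6: 4·6^(-1) = 2/3, so 3f^(-1) = 13/6 − 2/3 = 1.5, i.e. f^(-1) = 0.5.
Hence f = 1/0.5 = 2.
Check: U(2, 6) = 0.4615.

f = 2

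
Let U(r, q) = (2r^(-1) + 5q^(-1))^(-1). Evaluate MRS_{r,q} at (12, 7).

MRS = 49/360

For CES with ρ = -1, MRS = (2/5)·(q/r)^2.
At (12, 7): MRS = 49/360.
The indifference curve has slope −49/360 at this bundle.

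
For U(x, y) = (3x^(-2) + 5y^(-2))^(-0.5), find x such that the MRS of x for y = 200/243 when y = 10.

For CES with ρ = -2, MRS = (3/5)·(y/x)^3.
Setting (3/5)·(10/x)^3 = 200/243 gives (10/x)^3 = 1000/729, so 10/x = 10/9 and x = 9.

x = 9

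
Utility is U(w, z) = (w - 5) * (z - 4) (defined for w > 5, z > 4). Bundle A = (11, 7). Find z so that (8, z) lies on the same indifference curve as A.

z = 10

U(11, 7) = 18.
Set U(8, z) = 18 and solve.
With w = 8: (8 − 5) = 3, so (z − 4) = 18/3 = 6.
So z = 4 + 6 = 10.
Check: U(8, 10) = 18.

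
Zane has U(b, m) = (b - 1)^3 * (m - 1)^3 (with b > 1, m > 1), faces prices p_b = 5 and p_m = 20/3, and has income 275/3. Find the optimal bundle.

b* = 9, m* = 7

MU_b = 3·(b−1)^2·(m−1)^3, MU_m = 3·(b−1)^3·(m−1)^2.
MRS = (m−1)/(b−1).
Tangency: set MRS = p_b/p_m = 5/(20/3) = 0.75.
So (m − 1)/(b − 1) = 0.75, i.e. (m − 1) = 0.75·(b − 1).
Rewrite the budget in excess-of-subsistence terms: 5·(b − 1) + (20/3)·(m − 1) = 275/3 − 5·1 − (20/3)·1 = 80.
Substituting, 10·(b − 1) = 80, so b − 1 = 8 and b* = 9.
Then m − 1 = 0.75·8 = 6, so m* = 7.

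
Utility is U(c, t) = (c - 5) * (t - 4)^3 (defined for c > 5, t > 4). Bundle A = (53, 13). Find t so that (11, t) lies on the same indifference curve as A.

U(53, 13) = 34992.
Set U(11, t) = 34992 and solve.
With c = 11: (11 − 5) = 6, so (t − 4)^3 = 34992/6 = 5832.
Taking the cube root (with t > 4): t − 4 = 18, so t = 22.
Check: U(11, 22) = 34992.

t = 22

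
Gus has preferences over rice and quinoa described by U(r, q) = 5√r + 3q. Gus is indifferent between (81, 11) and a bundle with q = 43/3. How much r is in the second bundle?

U(81, 11) = 78.
Set U(r, 43/3) = 78 and solve.
With q = 43/3: 5√r = 78 − 3·43/3 = 35, so √r = 7 and r = 49.
Check: U(49, 43/3) = 78.

r = 49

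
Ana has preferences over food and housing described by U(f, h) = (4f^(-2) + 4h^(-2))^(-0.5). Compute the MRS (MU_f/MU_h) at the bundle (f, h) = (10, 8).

MRS = 64/125

For CES with ρ = -2, MRS = (h/f)^3.
At (10, 8): MRS = 64/125.
So at (10, 8) the consumer would give up 64/125 units of h for one more unit of f.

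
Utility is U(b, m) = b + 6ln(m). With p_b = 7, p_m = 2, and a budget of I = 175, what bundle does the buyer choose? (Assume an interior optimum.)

b* = 19, m* = 21

MU_b = 1, MU_m = 6/m.
MRS = 1 ÷ (6/m).
Tangency: set MRS = p_b/p_m = 7/2 = 3.5.
MRS depends only on m: (1/6)·m = 3.5 ⇒ m* = 3.5/(1/6) = 21.
From the budget, 7·b = 175 − 2·21 = 133, so b* = 19.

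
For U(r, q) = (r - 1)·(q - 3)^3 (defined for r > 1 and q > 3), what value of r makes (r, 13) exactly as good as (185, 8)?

U(185, 8) = 23000.
Set U(r, 13) = 23000 and solve.
With q = 13: (13 − 3)^3 = 1000, so (r − 1) = 23000/1000 = 23.
So r = 1 + 23 = 24.
Check: U(24, 13) = 23000.

r = 24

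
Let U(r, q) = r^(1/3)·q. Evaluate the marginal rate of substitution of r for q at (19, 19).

MRS = 1/3

MU_r = 1/3·r^(-2/3)·q and MU_q = r^(1/3).
MRS = MU_r/MU_q = (1/3)·q/r.
At (19, 19): MRS = 1/3.
The indifference curve has slope −1/3 at this bundle.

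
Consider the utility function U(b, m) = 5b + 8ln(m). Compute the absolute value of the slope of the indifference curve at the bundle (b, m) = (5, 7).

MRS = 4.375

MU_b = 5, MU_m = 8/m.
MRS = 5 ÷ (8/m).
At (5, 7): MRS = 4.375.
The indifference curve has slope −4.375 at this bundle.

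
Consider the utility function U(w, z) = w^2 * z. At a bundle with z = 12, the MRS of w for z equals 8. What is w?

MU_w = 2·w·z and MU_z = w^2.
MRS = MU_w/MU_z = (2/1)·z/w.
Substitute z = 12: MRS = 24/w. Setting 24/w = 8 gives w = 24/8 = 3.

w = 3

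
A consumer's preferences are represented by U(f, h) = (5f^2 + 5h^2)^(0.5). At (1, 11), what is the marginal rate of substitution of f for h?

For CES with ρ = 2, MRS = (h/f)^(-1).
At (1, 11): MRS = 1/11.
The indifference curve has slope −1/11 at this bundle.

MRS = 1/11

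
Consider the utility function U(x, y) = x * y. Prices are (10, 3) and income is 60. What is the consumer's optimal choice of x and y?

MU_x = y and MU_y = x.
MRS = MU_x/MU_y = y/x.
Tangency: set MRS = p_x/p_y = 10/3.
So y/x = 10/3, i.e. y = (10/3)·x.
Substitute into the budget 10·x + 3·y = 60: 20·x = 60, so x* = 3.
Then y* = (10/3)·3 = 10.

x* = 3, y* = 10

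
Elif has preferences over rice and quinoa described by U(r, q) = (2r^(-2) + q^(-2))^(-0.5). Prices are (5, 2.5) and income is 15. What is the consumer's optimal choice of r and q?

For CES with ρ = -2, MRS = (2/1)·(q/r)^3.
Tangency: set MRS = p_r/p_q = 5/2.5 = 2.
So (q/r)^3 = 1; taking the cube root, q/r = 1, i.e. q = r.
Substitute into the budget 5·r + 2.5·q = 15: 7.5·r = 15, so r* = 2 and q* = 2.

r* = 2, q* = 2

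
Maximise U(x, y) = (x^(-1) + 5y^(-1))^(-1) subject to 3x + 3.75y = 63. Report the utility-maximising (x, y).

For CES with ρ = -1, MRS = (1/5)·(y/x)^2.
Tangency: set MRS = p_x/p_y = 3/3.75 = 0.8.
So (y/x)^2 = 4; taking the square root, y/x = 2, i.e. y = 2·x.
Substitute into the budget 3·x + 3.75·y = 63: 10.5·x = 63, so x* = 6 and y* = 2·6 = 12.

x* = 6, y* = 12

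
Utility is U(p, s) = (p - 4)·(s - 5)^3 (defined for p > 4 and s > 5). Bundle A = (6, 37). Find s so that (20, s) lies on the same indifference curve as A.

s = 21

U(6, 37) = 65536.
Set U(20, s) = 65536 and solve.
With p = 20: (20 − 4) = 16, so (s − 5)^3 = 65536/16 = 4096.
Taking the cube root (with s > 5): s − 5 = 16, so s = 21.
Check: U(20, 21) = 65536.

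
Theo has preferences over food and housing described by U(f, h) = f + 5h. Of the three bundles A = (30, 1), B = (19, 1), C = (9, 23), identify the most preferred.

Bundle C

Evaluate utility at each bundle:
U(A) = 35.
U(B) = 24.
U(C) = 124.
Highest utility is C, so C ≻ A ≻ B.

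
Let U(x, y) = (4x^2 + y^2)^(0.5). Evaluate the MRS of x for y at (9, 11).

MRS = 36/11

For CES with ρ = 2, MRS = (4/1)·(y/x)^(-1).
At (9, 11): MRS = 36/11.
That is, one extra unit of x is worth 36/11 units of y at the margin.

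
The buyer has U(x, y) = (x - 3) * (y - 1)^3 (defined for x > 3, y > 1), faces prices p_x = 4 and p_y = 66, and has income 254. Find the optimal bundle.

MU_x = (y−1)^3, MU_y = 3·(x−3)·(y−1)^2.
MRS = (1/3)·(y−1)/(x−3).
Tangency: set MRS = p_x/p_y = 4/66 = 2/33.
So (1/3)·(y − 1)/(x − 3) = 2/33, i.e. (y − 1) = (2/11)·(x − 3).
Rewrite the budget in excess-of-subsistence terms: 4·(x − 3) + 66·(y − 1) = 254 − 4·3 − 66·1 = 176.
Substituting, 16·(x − 3) = 176, so x − 3 = 11 and x* = 14.
Then y − 1 = (2/11)·11 = 2, so y* = 3.

x* = 14, y* = 3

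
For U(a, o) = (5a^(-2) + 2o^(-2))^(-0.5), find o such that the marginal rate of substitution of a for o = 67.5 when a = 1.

For CES with ρ = -2, MRS = (5/2)·(o/a)^3.
Setting (5/2)·(o/1)^3 = 67.5 gives (o/1)^3 = 27, so o/1 = 3 and o = 3.

o = 3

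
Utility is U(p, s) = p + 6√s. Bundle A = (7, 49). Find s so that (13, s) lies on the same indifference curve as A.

U(7, 49) = 49.
Set U(13, s) = 49 and solve.
With p = 13: 6√s = 49 − 13 = 36, so √s = 6 and s = 36.
Check: U(13, 36) = 49.

s = 36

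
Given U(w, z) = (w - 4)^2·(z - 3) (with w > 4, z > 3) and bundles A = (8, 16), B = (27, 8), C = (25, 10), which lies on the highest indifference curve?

Bundle C

Evaluate utility at each bundle:
U(A) = 208.
U(B) = 2645.
U(C) = 3087.
Highest utility is C, so C ≻ B ≻ A.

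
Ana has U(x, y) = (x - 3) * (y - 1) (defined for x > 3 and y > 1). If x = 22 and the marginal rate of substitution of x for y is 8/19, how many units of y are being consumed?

y = 9

MU_x = (y−1), MU_y = (x−3).
MRS = (y−1)/(x−3).
Substitute x = 22: MRS = (y − 1)/19. Setting this equal to 8/19 gives y − 1 = (8/19)·19 = 8, so y = 9.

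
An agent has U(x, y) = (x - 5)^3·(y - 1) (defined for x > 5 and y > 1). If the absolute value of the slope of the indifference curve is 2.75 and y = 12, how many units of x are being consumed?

x = 17

MU_x = 3·(x−5)^2·(y−1), MU_y = (x−5)^3.
MRS = (3/1)·(y−1)/(x−5).
Substitute y = 12: MRS = 33/(x − 5). Setting this equal to 2.75 gives x − 5 = 33/2.75 = 12, so x = 17.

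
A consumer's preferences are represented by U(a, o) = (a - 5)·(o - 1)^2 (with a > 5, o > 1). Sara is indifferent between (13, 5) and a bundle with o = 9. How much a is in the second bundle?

U(13, 5) = 128.
Set U(a, 9) = 128 and solve.
With o = 9: (9 − 1)^2 = 64, so (a − 5) = 128/64 = 2.
So a = 5 + 2 = 7.
Check: U(7, 9) = 128.

a = 7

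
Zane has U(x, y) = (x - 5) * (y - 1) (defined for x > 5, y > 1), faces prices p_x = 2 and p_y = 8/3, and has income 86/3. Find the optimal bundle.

MU_x = (y−1), MU_y = (x−5).
MRS = (y−1)/(x−5).
Tangency: set MRS = p_x/p_y = 2/(8/3) = 0.75.
So (y − 1)/(x − 5) = 0.75, i.e. (y − 1) = 0.75·(x − 5).
Rewrite the budget in excess-of-subsistence terms: 2·(x − 5) + (8/3)·(y − 1) = 86/3 − 2·5 − (8/3)·1 = 16.
Substituting, 4·(x − 5) = 16, so x − 5 = 4 and x* = 9.
Then y − 1 = 0.75·4 = 3, so y* = 4.

x* = 9, y* = 4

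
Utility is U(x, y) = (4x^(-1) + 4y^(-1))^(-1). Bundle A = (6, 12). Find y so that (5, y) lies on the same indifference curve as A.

U depends on (x, y) only through S = 4x^(-1) + 4y^(-1), so equal utility means equal S. At (6, 12): S = 1.
With x = 5: 4·5^(-1) = 0.8, so 4y^(-1) = 1 − 0.8 = 0.2, i.e. y^(-1) = 0.05.
Hence y = 1/0.05 = 20.
Check: U(5, 20) = 1.

y = 20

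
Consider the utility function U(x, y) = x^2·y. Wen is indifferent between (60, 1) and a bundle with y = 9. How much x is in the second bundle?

U(60, 1) = 3600.
Set U(x, 9) = 3600 and solve.
With y = 9: x^2 = 3600/9 = 400; taking the square root, x = 20.
Check: U(20, 9) = 3600.

x = 20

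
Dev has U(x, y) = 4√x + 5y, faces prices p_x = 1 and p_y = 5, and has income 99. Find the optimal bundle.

x* = 4, y* = 19

MU_x = 4/(2√x), MU_y = 5.
MRS = 4/(2√x) ÷ 5.
Tangency: set MRS = p_x/p_y = 1/5 = 0.2.
MRS depends only on x: 0.4/√x = 0.2 ⇒ √x = 0.4/0.2 = 2 ⇒ x* = 4.
From the budget, 5·y = 99 − 1·4 = 95, so y* = 19.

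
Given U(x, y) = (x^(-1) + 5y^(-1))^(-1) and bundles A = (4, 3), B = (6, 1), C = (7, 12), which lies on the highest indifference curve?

Bundle C

Evaluate utility at each bundle:
U(A) = 0.522.
U(B) = 0.194.
U(C) = 1.787.
Highest utility is C, so C ≻ A ≻ B.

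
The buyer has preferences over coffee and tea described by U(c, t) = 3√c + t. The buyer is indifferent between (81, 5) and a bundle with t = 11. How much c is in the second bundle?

c = 49

U(81, 5) = 32.
Set U(c, 11) = 32 and solve.
With t = 11: 3√c = 32 − 11 = 21, so √c = 7 and c = 49.
Check: U(49, 11) = 32.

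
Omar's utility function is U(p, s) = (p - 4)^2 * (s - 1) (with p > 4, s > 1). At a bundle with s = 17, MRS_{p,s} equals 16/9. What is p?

p = 22

MU_p = 2·(p−4)·(s−1), MU_s = (p−4)^2.
MRS = (2/1)·(s−1)/(p−4).
Substitute s = 17: MRS = 32/(p − 4). Setting this equal to 16/9 gives p − 4 = 32/(16/9) = 18, so p = 22.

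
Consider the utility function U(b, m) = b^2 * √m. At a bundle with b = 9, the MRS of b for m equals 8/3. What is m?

m = 6

MU_b = 2·b·√m and MU_m = 0.5·b^2·m^(-0.5).
MRS = MU_b/MU_m = (4)·m/b.
Substitute b = 9: MRS = m/2.25. Setting m/2.25 = 8/3 gives m = (8/3)·2.25 = 6.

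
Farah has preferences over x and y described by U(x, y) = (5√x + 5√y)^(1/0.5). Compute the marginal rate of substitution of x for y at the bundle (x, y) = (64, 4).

For CES with ρ = 0.5, MRS = √(y/x).
At (64, 4): MRS = 0.25.
The indifference curve has slope −0.25 at this bundle.

MRS = 0.25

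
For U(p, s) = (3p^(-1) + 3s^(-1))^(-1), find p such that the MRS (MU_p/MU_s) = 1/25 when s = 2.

For CES with ρ = -1, MRS = (s/p)^2.
Setting (2/p)^2 = 1/25 gives 2/p = 0.2 and p = 10.

p = 10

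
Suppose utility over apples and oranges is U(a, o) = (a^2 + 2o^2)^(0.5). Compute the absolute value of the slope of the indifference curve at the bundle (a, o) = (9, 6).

MRS = 0.75

For CES with ρ = 2, MRS = (1/2)·(o/a)^(-1).
At (9, 6): MRS = 0.75.
The indifference curve has slope −0.75 at this bundle.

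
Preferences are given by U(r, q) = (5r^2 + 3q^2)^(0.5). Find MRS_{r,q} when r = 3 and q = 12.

For CES with ρ = 2, MRS = (5/3)·(q/r)^(-1).
At (3, 12): MRS = 5/12.
So at (3, 12) the consumer would give up 5/12 units of q for one more unit of r.

MRS = 5/12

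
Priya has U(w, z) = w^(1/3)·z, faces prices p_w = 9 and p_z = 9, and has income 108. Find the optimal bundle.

MU_w = 1/3·w^(-2/3)·z and MU_z = w^(1/3).
MRS = MU_w/MU_z = (1/3)·z/w.
Tangency: set MRS = p_w/p_z = 9/9 = 1.
So (1/3)·z/w = 1, i.e. z = 3·w.
Substitute into the budget 9·w + 9·z = 108: 36·w = 108, so w* = 3.
Then z* = 3·3 = 9.

w* = 3, z* = 9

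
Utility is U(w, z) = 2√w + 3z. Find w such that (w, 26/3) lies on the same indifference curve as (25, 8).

w = 16

U(25, 8) = 34.
Set U(w, 26/3) = 34 and solve.
With z = 26/3: 2√w = 34 − 3·26/3 = 8, so √w = 4 and w = 16.
Check: U(16, 26/3) = 34.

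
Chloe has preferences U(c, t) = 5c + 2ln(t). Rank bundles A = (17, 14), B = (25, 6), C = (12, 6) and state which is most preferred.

Evaluate utility at each bundle:
U(A) = 90.278.
U(B) = 128.584.
U(C) = 63.584.
Highest utility is B, so B ≻ A ≻ C.

Bundle B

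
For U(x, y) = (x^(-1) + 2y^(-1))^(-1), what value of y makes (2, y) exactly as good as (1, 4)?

U depends on (x, y) only through S = x^(-1) + 2y^(-1), so equal utility means equal S. At (1, 4): S = 1.5.
With x = 2: 2^(-1) = 0.5, so 2y^(-1) = 1.5 − 0.5 = 1, i.e. y^(-1) = 0.5.
Hence y = 1/0.5 = 2.
Check: U(2, 2) = 0.6667.

y = 2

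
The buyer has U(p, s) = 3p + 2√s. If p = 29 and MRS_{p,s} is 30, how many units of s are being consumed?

MU_p = 3, MU_s = 2/(2√s).
MRS = 3 ÷ (2/(2√s)).
MRS depends only on s: 3·√s = 30 ⇒ √s = 30/3 = 10 ⇒ s = 100.

s = 100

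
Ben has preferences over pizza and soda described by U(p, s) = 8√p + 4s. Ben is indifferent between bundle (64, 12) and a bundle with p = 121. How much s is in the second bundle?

s = 6

U(64, 12) = 112.
Set U(121, s) = 112 and solve.
With p = 121: √121 = 11, so 4s = 112 − 8·11 = 24 and s = 6.
Check: U(121, 6) = 112.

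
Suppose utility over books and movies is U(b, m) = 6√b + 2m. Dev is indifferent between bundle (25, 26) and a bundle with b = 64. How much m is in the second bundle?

m = 17

U(25, 26) = 82.
Set U(64, m) = 82 and solve.
With b = 64: √64 = 8, so 2m = 82 − 6·8 = 34 and m = 17.
Check: U(64, 17) = 82.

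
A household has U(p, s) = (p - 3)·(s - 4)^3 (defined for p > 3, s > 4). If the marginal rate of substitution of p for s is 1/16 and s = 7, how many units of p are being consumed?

MU_p = (s−4)^3, MU_s = 3·(p−3)·(s−4)^2.
MRS = (1/3)·(s−4)/(p−3).
Substitute s = 7: MRS = 1/(p − 3). Setting this equal to 1/16 gives p − 3 = 1/(1/16) = 16, so p = 19.

p = 19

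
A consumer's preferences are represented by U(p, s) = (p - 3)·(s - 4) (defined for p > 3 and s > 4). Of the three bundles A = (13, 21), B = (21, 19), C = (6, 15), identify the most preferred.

Evaluate utility at each bundle:
U(A) = 170.
U(B) = 270.
U(C) = 33.
Highest utility is B, so B ≻ A ≻ C.

Bundle B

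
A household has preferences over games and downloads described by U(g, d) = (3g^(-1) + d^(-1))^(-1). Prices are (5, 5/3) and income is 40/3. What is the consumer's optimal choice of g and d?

g* = 2, d* = 2

For CES with ρ = -1, MRS = (3/1)·(d/g)^2.
Tangency: set MRS = p_g/p_d = 5/(5/3) = 3.
So (d/g)^2 = 1; taking the square root, d/g = 1, i.e. d = g.
Substitute into the budget 5·g + (5/3)·d = 40/3: (20/3)·g = 40/3, so g* = 2 and d* = 2.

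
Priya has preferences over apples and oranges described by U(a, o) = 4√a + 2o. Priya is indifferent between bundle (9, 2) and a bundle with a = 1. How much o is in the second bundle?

o = 6

U(9, 2) = 16.
Set U(1, o) = 16 and solve.
With a = 1: √1 = 1, so 2o = 16 − 4·1 = 12 and o = 6.
Check: U(1, 6) = 16.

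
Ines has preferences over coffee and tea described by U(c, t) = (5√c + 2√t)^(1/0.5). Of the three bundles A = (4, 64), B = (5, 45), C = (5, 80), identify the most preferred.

Bundle C

Evaluate utility at each bundle:
U(A) = 676.000.
U(B) = 605.000.
U(C) = 845.000.
Highest utility is C, so C ≻ A ≻ B.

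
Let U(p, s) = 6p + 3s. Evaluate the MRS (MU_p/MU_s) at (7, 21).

MU_p = 6, MU_s = 3, so MRS = 6/3 = 2 at every bundle.
At (7, 21): MRS = 2.
The indifference curve has slope −2 at this bundle.

MRS = 2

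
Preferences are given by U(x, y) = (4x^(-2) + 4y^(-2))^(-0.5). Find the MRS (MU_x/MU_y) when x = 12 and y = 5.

MRS = 125/1728

For CES with ρ = -2, MRS = (y/x)^3.
At (12, 5): MRS = 125/1728.
The indifference curve has slope −125/1728 at this bundle.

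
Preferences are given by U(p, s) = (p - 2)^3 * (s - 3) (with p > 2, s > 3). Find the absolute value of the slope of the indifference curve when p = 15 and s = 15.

MRS = 36/13

MU_p = 3·(p−2)^2·(s−3), MU_s = (p−2)^3.
MRS = (3/1)·(s−3)/(p−2).
At (15, 15): MRS = 36/13.
So at (15, 15) the consumer would give up 36/13 units of s for one more unit of p.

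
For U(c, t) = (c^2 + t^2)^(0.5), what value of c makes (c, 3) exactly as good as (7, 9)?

U depends on (c, t) only through S = c^2 + t^2, so equal utility means equal S. At (7, 9): S = 130.
With t = 3: 3^2 = 9, so c^2 = 130 − 9 = 121.
Hence c = √121 = 11.
Check: U(11, 3) = 11.4018.

c = 11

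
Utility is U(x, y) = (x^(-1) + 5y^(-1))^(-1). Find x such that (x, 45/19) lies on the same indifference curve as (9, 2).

U depends on (x, y) only through S = x^(-1) + 5y^(-1), so equal utility means equal S. At (9, 2): S = 47/18.
With y = 45/19: 5·(45/19)^(-1) = 19/9, so x^(-1) = 47/18 − 19/9 = 0.5.
Hence x = 1/0.5 = 2.
Check: U(2, 45/19) = 0.383.

x = 2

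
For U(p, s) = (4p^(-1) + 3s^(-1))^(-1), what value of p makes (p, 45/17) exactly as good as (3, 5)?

p = 5

U depends on (p, s) only through S = 4p^(-1) + 3s^(-1), so equal utility means equal S. At (3, 5): S = 29/15.
With s = 45/17: 3·(45/17)^(-1) = 17/15, so 4p^(-1) = 29/15 − 17/15 = 0.8, i.e. p^(-1) = 0.2.
Hence p = 1/0.2 = 5.
Check: U(5, 45/17) = 0.5172.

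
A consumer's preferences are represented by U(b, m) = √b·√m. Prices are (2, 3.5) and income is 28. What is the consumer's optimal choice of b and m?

b* = 7, m* = 4

MU_b = 0.5·b^(-0.5)·√m and MU_m = 0.5·√b·m^(-0.5).
MRS = MU_b/MU_m = m/b.
Tangency: set MRS = p_b/p_m = 2/3.5 = 4/7.
So m/b = 4/7, i.e. m = (4/7)·b.
Substitute into the budget 2·b + 3.5·m = 28: 4·b = 28, so b* = 7.
Then m* = (4/7)·7 = 4.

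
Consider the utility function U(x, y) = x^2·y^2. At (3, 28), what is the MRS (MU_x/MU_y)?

MRS = 28/3

MU_x = 2·x·y^2 and MU_y = 2·x^2·y.
MRS = MU_x/MU_y = y/x.
At (3, 28): MRS = 28/3.
That is, one extra unit of x is worth 28/3 units of y at the margin.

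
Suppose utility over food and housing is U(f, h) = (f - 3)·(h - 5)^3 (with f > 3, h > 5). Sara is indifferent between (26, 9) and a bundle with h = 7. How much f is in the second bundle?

f = 187

U(26, 9) = 1472.
Set U(f, 7) = 1472 and solve.
With h = 7: (7 − 5)^3 = 8, so (f − 3) = 1472/8 = 184.
So f = 3 + 184 = 187.
Check: U(187, 7) = 1472.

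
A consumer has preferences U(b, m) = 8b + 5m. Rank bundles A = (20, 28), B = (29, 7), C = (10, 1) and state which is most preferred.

Evaluate utility at each bundle:
U(A) = 300.
U(B) = 267.
U(C) = 85.
Highest utility is A, so A ≻ B ≻ C.

Bundle A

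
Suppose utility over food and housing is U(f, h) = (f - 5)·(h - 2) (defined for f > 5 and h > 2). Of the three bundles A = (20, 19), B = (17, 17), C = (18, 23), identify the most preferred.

Evaluate utility at each bundle:
U(A) = 255.
U(B) = 180.
U(C) = 273.
Highest utility is C, so C ≻ A ≻ B.

Bundle C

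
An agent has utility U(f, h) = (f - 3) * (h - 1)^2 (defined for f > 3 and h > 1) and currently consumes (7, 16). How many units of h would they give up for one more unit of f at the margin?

MU_f = (h−1)^2, MU_h = 2·(f−3)·(h−1).
MRS = (1/2)·(h−1)/(f−3).
At (7, 16): MRS = 1.875.
So at (7, 16) the consumer would give up 1.875 units of h for one more unit of f.

MRS = 1.875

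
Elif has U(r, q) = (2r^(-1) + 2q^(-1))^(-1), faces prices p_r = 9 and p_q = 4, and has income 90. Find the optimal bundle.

r* = 6, q* = 9

For CES with ρ = -1, MRS = (q/r)^2.
Tangency: set MRS = p_r/p_q = 9/4 = 2.25.
So (q/r)^2 = 2.25; taking the square root, q/r = 1.5, i.e. q = 1.5·r.
Substitute into the budget 9·r + 4·q = 90: 15·r = 90, so r* = 6 and q* = 1.5·6 = 9.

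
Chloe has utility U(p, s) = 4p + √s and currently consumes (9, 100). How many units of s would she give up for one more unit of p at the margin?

MU_p = 4, MU_s = 1/(2√s).
MRS = 4 ÷ (1/(2√s)).
At (9, 100): MRS = 80.
The indifference curve has slope −80 at this bundle.

MRS = 80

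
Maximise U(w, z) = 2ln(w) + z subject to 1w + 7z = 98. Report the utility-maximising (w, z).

MU_w = 2/w, MU_z = 1.
MRS = 2/w ÷ 1.
Tangency: set MRS = p_w/p_z = 1/7.
MRS depends only on w: 2/w = 1/7 ⇒ w* = 2/(1/7) = 14.
From the budget, 7·z = 98 − 1·14 = 84, so z* = 12.

w* = 14, z* = 12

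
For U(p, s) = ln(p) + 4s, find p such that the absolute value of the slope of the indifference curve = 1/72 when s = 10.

MU_p = 1/p, MU_s = 4.
MRS = 1/p ÷ 4.
MRS depends only on p: 0.25/p = 1/72 ⇒ p = 0.25/(1/72) = 18.

p = 18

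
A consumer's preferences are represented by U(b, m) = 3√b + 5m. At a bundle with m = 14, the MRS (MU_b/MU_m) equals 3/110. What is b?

MU_b = 3/(2√b), MU_m = 5.
MRS = 3/(2√b) ÷ 5.
MRS depends only on b: 0.3/√b = 3/110 ⇒ √b = 0.3/(3/110) = 11 ⇒ b = 121.

b = 121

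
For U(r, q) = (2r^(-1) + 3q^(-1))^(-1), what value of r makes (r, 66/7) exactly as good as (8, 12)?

r = 11

U depends on (r, q) only through S = 2r^(-1) + 3q^(-1), so equal utility means equal S. At (8, 12): S = 0.5.
With q = 66/7: 3·(66/7)^(-1) = 7/22, so 2r^(-1) = 0.5 − 7/22 = 2/11, i.e. r^(-1) = 1/11.
Hence r = 1/(1/11) = 11.
Check: U(11, 66/7) = 2.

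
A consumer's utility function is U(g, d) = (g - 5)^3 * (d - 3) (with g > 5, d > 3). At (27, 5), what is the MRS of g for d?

MU_g = 3·(g−5)^2·(d−3), MU_d = (g−5)^3.
MRS = (3/1)·(d−3)/(g−5).
At (27, 5): MRS = 3/11.
That is, one extra unit of g is worth 3/11 units of d at the margin.

MRS = 3/11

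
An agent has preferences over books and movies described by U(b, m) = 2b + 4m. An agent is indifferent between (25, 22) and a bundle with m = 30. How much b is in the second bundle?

b = 9

U(25, 22) = 138.
Set U(b, 30) = 138 and solve.
2b + 4·30 = 138 ⇒ 2b = 18 ⇒ b = 9.
Check: U(9, 30) = 138.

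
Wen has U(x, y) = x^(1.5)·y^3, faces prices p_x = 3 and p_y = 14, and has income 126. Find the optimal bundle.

MU_x = 1.5·√x·y^3 and MU_y = 3·x^(1.5)·y^2.
MRS = MU_x/MU_y = (0.5)·y/x.
Tangency: set MRS = p_x/p_y = 3/14.
So (0.5)·y/x = 3/14, i.e. y = (3/7)·x.
Substitute into the budget 3·x + 14·y = 126: 9·x = 126, so x* = 14.
Then y* = (3/7)·14 = 6.

x* = 14, y* = 6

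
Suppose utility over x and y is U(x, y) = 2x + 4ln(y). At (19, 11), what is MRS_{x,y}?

MRS = 5.5

MU_x = 2, MU_y = 4/y.
MRS = 2 ÷ (4/y).
At (19, 11): MRS = 5.5.
The indifference curve has slope −5.5 at this bundle.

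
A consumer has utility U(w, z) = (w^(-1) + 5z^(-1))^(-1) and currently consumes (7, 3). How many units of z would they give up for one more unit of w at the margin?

For CES with ρ = -1, MRS = (1/5)·(z/w)^2.
At (7, 3): MRS = 9/245.
The indifference curve has slope −9/245 at this bundle.

MRS = 9/245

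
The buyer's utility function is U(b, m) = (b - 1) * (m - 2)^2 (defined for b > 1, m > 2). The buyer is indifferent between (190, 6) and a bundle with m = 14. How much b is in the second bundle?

U(190, 6) = 3024.
Set U(b, 14) = 3024 and solve.
With m = 14: (14 − 2)^2 = 144, so (b − 1) = 3024/144 = 21.
So b = 1 + 21 = 22.
Check: U(22, 14) = 3024.

b = 22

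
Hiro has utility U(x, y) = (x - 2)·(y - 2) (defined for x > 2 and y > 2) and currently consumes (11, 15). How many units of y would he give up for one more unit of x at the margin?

MRS = 13/9

MU_x = (y−2), MU_y = (x−2).
MRS = (y−2)/(x−2).
At (11, 15): MRS = 13/9.
That is, one extra unit of x is worth 13/9 units of y at the margin.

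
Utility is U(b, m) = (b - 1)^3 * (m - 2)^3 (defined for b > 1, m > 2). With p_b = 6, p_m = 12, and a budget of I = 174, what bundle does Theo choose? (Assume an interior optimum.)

b* = 13, m* = 8

MU_b = 3·(b−1)^2·(m−2)^3, MU_m = 3·(b−1)^3·(m−2)^2.
MRS = (m−2)/(b−1).
Tangency: set MRS = p_b/p_m = 6/12 = 0.5.
So (m − 2)/(b − 1) = 0.5, i.e. (m − 2) = 0.5·(b − 1).
Rewrite the budget in excess-of-subsistence terms: 6·(b − 1) + 12·(m − 2) = 174 − 6·1 − 12·2 = 144.
Substituting, 12·(b − 1) = 144, so b − 1 = 12 and b* = 13.
Then m − 2 = 0.5·12 = 6, so m* = 8.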